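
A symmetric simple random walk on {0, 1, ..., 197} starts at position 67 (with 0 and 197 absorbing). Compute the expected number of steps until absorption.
E[τ | X_0 = 67] = 8710

Let v_k = E[τ | X_0 = k]. Boundary: v_0 = v_197 = 0. Recurrence: v_k = 1 + (v_{k-1} + v_{k+1})/2 for 1 ≤ k ≤ 196. The particular solution to v_k − (v_{k-1} + v_{k+1})/2 = 1 is v_k = −k^2. Adding homogeneous solution A + B k and matching boundaries gives v_k = k (197 − k). Substituting k = 67: v_67 = 67 · 130 = 8710.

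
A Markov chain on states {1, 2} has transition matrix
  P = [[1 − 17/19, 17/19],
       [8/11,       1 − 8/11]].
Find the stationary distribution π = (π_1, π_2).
π_1 = 152/339, π_2 = 187/339

Solve πP = π with π_1 + π_2 = 1. From πP = π: π_1 · (1 − 17/19) + π_2 · 8/11 = π_1 ⇒ π_2 · 8/11 = π_1 · 17/19 ⇒ π_2/π_1 = (17/19)/(8/11) = 187/152. Together with π_1 + π_2 = 1:
  π_1 = (8/11)/(17/19 + 8/11) = (8/11)/(339/209) = 152/339,
  π_2 = (17/19)/(17/19 + 8/11) = (17/19)/(339/209) = 187/339.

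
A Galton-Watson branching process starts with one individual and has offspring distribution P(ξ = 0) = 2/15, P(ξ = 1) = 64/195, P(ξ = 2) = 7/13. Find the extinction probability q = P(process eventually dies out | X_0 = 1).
q = 26/105

The pgf is f(s) = 2/15 + 64/195·s + 7/13·s². The extinction probability q is the smallest fixed point of f in [0, 1]. Setting s = f(s):
  7/13·s² + (64/195 − 1)·s + 2/15 = 0
  7/13·s² − (2/15 + 7/13)·s + 2/15 = 0
which factors as (s − 1)·(7/13·s − 2/15) = 0, giving roots s = 1 and s = (2/15)/(7/13) = 26/105.
Mean offspring μ = 64/195 + 2·7/13 = 274/195 > 1 (supercritical), so q < 1. The extinction probability is the smaller root: q = (2/15)/(7/13) = 26/105.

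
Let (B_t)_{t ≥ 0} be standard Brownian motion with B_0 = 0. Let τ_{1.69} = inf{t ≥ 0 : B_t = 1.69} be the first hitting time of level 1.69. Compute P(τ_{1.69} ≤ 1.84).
P(τ_{1.69} ≤ 1.84) = 2(1 − Φ(1.69/√1.84)) = 2(1 − Φ(1.2459)) ≈ 0.2128

By the reflection principle for standard BM, P(τ_b ≤ t) = 2 · P(B_t ≥ b). Since B_t ~ N(0, t), P(B_t ≥ 1.69) = 1 − Φ(1.69/√t) = 1 − Φ(1.69/√1.84) = 1 − Φ(1.2459) ≈ 0.10640. Doubling: P(τ_{1.69} ≤ 1.84) ≈ 2 · 0.10640 = 0.21280 ≈ 0.2128.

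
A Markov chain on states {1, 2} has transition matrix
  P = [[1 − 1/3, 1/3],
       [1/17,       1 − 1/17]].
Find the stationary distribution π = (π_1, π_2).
π_1 = 3/20, π_2 = 17/20

Solve πP = π with π_1 + π_2 = 1. From πP = π: π_1 · (1 − 1/3) + π_2 · 1/17 = π_1 ⇒ π_2 · 1/17 = π_1 · 1/3 ⇒ π_2/π_1 = (1/3)/(1/17) = 17/3. Together with π_1 + π_2 = 1:
  π_1 = (1/17)/(1/3 + 1/17) = (1/17)/(20/51) = 3/20,
  π_2 = (1/3)/(1/3 + 1/17) = (1/3)/(20/51) = 17/20.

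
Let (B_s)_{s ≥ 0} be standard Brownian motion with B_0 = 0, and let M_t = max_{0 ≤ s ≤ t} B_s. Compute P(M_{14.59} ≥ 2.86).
P(M_{14.59} ≥ 2.86) = 2·P(B_{14.59} ≥ 2.86) = 2(1 − Φ(2.86/√14.59)) ≈ 0.4540

By the reflection principle for Brownian motion, P(M_t ≥ a) = 2 · P(B_t ≥ a) for a ≥ 0. Since B_t ~ N(0, t), P(B_t ≥ 2.86) = 1 − Φ(2.86/√t) = 1 − Φ(2.86/√14.59) = 1 − Φ(0.7488). So
  P(M_{14.59} ≥ 2.86) = 2(1 − Φ(0.7488)) ≈ 0.4540.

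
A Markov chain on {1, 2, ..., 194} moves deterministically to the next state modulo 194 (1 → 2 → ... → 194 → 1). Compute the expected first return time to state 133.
E[T_133 | X_0 = 133] = 194

The chain cycles deterministically, so starting at state 133 it returns in exactly 194 steps. Equivalently, the stationary distribution is uniform π_j = 1/194 for every state j, so by Kac's formula E[T_133] = 1/π_133 = 194.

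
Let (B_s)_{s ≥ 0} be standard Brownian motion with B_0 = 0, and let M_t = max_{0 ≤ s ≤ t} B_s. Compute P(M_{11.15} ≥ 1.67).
P(M_{11.15} ≥ 1.67) = 2·P(B_{11.15} ≥ 1.67) = 2(1 − Φ(1.67/√11.15)) ≈ 0.6170

By the reflection principle for Brownian motion, P(M_t ≥ a) = 2 · P(B_t ≥ a) for a ≥ 0. Since B_t ~ N(0, t), P(B_t ≥ 1.67) = 1 − Φ(1.67/√t) = 1 − Φ(1.67/√11.15) = 1 − Φ(0.5001). So
  P(M_{11.15} ≥ 1.67) = 2(1 − Φ(0.5001)) ≈ 0.6170.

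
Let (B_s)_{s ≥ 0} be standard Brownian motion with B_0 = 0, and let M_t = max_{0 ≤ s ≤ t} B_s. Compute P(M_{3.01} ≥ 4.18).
P(M_{3.01} ≥ 4.18) = 2·P(B_{3.01} ≥ 4.18) = 2(1 − Φ(4.18/√3.01)) ≈ 0.0160

By the reflection principle for Brownian motion, P(M_t ≥ a) = 2 · P(B_t ≥ a) for a ≥ 0. Since B_t ~ N(0, t), P(B_t ≥ 4.18) = 1 − Φ(4.18/√t) = 1 − Φ(4.18/√3.01) = 1 − Φ(2.4093). So
  P(M_{3.01} ≥ 4.18) = 2(1 − Φ(2.4093)) ≈ 0.0160.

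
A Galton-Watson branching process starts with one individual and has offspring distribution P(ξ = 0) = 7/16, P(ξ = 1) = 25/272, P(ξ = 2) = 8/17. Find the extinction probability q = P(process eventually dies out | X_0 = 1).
q = 119/128

The pgf is f(s) = 7/16 + 25/272·s + 8/17·s². The extinction probability q is the smallest fixed point of f in [0, 1]. Setting s = f(s):
  8/17·s² + (25/272 − 1)·s + 7/16 = 0
  8/17·s² − (7/16 + 8/17)·s + 7/16 = 0
which factors as (s − 1)·(8/17·s − 7/16) = 0, giving roots s = 1 and s = (7/16)/(8/17) = 119/128.
Mean offspring μ = 25/272 + 2·8/17 = 281/272 > 1 (supercritical), so q < 1. The extinction probability is the smaller root: q = (7/16)/(8/17) = 119/128.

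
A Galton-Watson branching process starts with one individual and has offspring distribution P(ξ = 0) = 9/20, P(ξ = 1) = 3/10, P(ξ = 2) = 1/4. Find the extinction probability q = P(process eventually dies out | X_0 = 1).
q = 1

Mean offspring μ = 0·9/20 + 1·3/10 + 2·1/4 = 4/5 ≤ 1. For μ ≤ 1 with offspring not concentrated at 1, the Galton-Watson process goes extinct almost surely, so q = 1.
(Algebraic check: The pgf is f(s) = 9/20 + 3/10·s + 1/4·s². The extinction probability q is the smallest fixed point of f in [0, 1]. Setting s = f(s):
  1/4·s² + (3/10 − 1)·s + 9/20 = 0
  1/4·s² − (9/20 + 1/4)·s + 9/20 = 0
which factors as (s − 1)·(1/4·s − 9/20) = 0, giving roots s = 1 and s = (9/20)/(1/4) = 9/5. Since 9/5 ≥ 1, the smallest root in [0, 1] is s = 1.)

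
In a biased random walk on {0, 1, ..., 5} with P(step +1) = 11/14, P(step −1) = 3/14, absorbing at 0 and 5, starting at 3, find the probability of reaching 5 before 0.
P(hit 5 before 0) = (1 − (3/11)^3) / (1 − (3/11)^5) = 19723/20101

Let u_k denote P(reach 5 before 0 | start at k). Boundary: u_0 = 0, u_5 = 1. Recurrence: u_k = 11/14·u_{k+1} + 3/14·u_{k-1} for 1 ≤ k ≤ 4. Try u_k = A + B·r^k with r = q/p = (3/14)/(11/14) = 3/11. Substitution satisfies the recurrence; boundary conditions give:
  u_k = (1 − r^k) / (1 − r^N) = (1 − (3/11)^3) / (1 − (3/11)^5) = 19723/20101.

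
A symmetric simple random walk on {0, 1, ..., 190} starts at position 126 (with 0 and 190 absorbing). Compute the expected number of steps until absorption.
E[τ | X_0 = 126] = 8064

Let v_k = E[τ | X_0 = k]. Boundary: v_0 = v_190 = 0. Recurrence: v_k = 1 + (v_{k-1} + v_{k+1})/2 for 1 ≤ k ≤ 189. The particular solution to v_k − (v_{k-1} + v_{k+1})/2 = 1 is v_k = −k^2. Adding homogeneous solution A + B k and matching boundaries gives v_k = k (190 − k). Substituting k = 126: v_126 = 126 · 64 = 8064.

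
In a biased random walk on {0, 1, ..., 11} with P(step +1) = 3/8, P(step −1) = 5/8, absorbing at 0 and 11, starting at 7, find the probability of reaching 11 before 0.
P(hit 11 before 0) = (1 − (5/3)^7) / (1 − (5/3)^11) = 3075489/24325489

Let u_k denote P(reach 11 before 0 | start at k). Boundary: u_0 = 0, u_11 = 1. Recurrence: u_k = 3/8·u_{k+1} + 5/8·u_{k-1} for 1 ≤ k ≤ 10. Try u_k = A + B·r^k with r = q/p = (5/8)/(3/8) = 5/3. Substitution satisfies the recurrence; boundary conditions give:
  u_k = (1 − r^k) / (1 − r^N) = (1 − (5/3)^7) / (1 − (5/3)^11) = 3075489/24325489.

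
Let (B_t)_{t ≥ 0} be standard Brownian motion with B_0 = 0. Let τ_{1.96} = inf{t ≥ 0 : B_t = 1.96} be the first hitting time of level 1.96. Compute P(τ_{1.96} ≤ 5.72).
P(τ_{1.96} ≤ 5.72) = 2(1 − Φ(1.96/√5.72)) = 2(1 − Φ(0.8195)) ≈ 0.4125

By the reflection principle for standard BM, P(τ_b ≤ t) = 2 · P(B_t ≥ b). Since B_t ~ N(0, t), P(B_t ≥ 1.96) = 1 − Φ(1.96/√t) = 1 − Φ(1.96/√5.72) = 1 − Φ(0.8195) ≈ 0.20625. Doubling: P(τ_{1.96} ≤ 5.72) ≈ 2 · 0.20625 = 0.41250 ≈ 0.4125.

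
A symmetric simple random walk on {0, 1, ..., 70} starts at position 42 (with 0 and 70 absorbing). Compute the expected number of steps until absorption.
E[τ | X_0 = 42] = 1176

Let v_k = E[τ | X_0 = k]. Boundary: v_0 = v_70 = 0. Recurrence: v_k = 1 + (v_{k-1} + v_{k+1})/2 for 1 ≤ k ≤ 69. The particular solution to v_k − (v_{k-1} + v_{k+1})/2 = 1 is v_k = −k^2. Adding homogeneous solution A + B k and matching boundaries gives v_k = k (70 − k). Substituting k = 42: v_42 = 42 · 28 = 1176.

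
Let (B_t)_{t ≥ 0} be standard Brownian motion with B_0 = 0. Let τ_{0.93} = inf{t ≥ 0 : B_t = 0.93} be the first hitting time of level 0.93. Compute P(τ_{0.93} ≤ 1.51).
P(τ_{0.93} ≤ 1.51) = 2(1 − Φ(0.93/√1.51)) = 2(1 − Φ(0.7568)) ≈ 0.4492

By the reflection principle for standard BM, P(τ_b ≤ t) = 2 · P(B_t ≥ b). Since B_t ~ N(0, t), P(B_t ≥ 0.93) = 1 − Φ(0.93/√t) = 1 − Φ(0.93/√1.51) = 1 − Φ(0.7568) ≈ 0.22458. Doubling: P(τ_{0.93} ≤ 1.51) ≈ 2 · 0.22458 = 0.44916 ≈ 0.4492.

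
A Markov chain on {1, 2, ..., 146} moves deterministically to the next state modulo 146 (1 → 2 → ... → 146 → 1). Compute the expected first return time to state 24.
E[T_24 | X_0 = 24] = 146

The chain cycles deterministically, so starting at state 24 it returns in exactly 146 steps. Equivalently, the stationary distribution is uniform π_j = 1/146 for every state j, so by Kac's formula E[T_24] = 1/π_24 = 146.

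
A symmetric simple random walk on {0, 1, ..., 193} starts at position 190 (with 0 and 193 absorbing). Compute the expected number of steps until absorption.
E[τ | X_0 = 190] = 570

Let v_k = E[τ | X_0 = k]. Boundary: v_0 = v_193 = 0. Recurrence: v_k = 1 + (v_{k-1} + v_{k+1})/2 for 1 ≤ k ≤ 192. The particular solution to v_k − (v_{k-1} + v_{k+1})/2 = 1 is v_k = −k^2. Adding homogeneous solution A + B k and matching boundaries gives v_k = k (193 − k). Substituting k = 190: v_190 = 190 · 3 = 570.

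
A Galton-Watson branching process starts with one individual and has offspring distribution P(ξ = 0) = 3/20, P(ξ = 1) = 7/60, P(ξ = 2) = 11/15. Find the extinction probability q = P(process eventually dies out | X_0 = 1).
q = 9/44

The pgf is f(s) = 3/20 + 7/60·s + 11/15·s². The extinction probability q is the smallest fixed point of f in [0, 1]. Setting s = f(s):
  11/15·s² + (7/60 − 1)·s + 3/20 = 0
  11/15·s² − (3/20 + 11/15)·s + 3/20 = 0
which factors as (s − 1)·(11/15·s − 3/20) = 0, giving roots s = 1 and s = (3/20)/(11/15) = 9/44.
Mean offspring μ = 7/60 + 2·11/15 = 19/12 > 1 (supercritical), so q < 1. The extinction probability is the smaller root: q = (3/20)/(11/15) = 9/44.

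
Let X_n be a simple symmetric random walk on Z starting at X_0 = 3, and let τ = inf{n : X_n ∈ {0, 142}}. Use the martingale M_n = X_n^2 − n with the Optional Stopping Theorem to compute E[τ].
E[τ] = 417

M_n = X_n^2 − n is a martingale (since E[X_{n+1}^2 | F_n] = X_n^2 + 1). By OST (τ has finite mean in a bounded region), E[M_τ] = E[M_0] = X_0^2 − 0 = 3^2 = 9. Also E[M_τ] = E[X_τ^2] − E[τ]. The walk exits at 0 or 142, with P(hit 142 first) = 3/142, so E[X_τ^2] = 142^2 · 3/142 + 0 = 426. Thus E[τ] = E[X_τ^2] − E[M_τ] = 426 − 9 = 417 = 3(142 − 3) = 417.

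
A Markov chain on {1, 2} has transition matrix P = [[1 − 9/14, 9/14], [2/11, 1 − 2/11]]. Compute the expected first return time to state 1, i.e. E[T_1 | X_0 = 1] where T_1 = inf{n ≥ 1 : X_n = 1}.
E[T_1 | X_0 = 1] = 1/π_1 = 127/28

For an irreducible recurrent Markov chain with stationary distribution π, E[T_i | X_0 = i] = 1/π_i (Kac's formula). Here π_1 = (2/11)/(9/14 + 2/11) = (2/11)/(127/154) = 28/127, so E[T_1 | X_0 = 1] = 1/π_1 = (9/14 + 2/11)/(2/11) = (127/154)/(2/11) = 127/28.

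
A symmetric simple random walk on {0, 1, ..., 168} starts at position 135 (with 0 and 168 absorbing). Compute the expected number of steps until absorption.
E[τ | X_0 = 135] = 4455

Let v_k = E[τ | X_0 = k]. Boundary: v_0 = v_168 = 0. Recurrence: v_k = 1 + (v_{k-1} + v_{k+1})/2 for 1 ≤ k ≤ 167. The particular solution to v_k − (v_{k-1} + v_{k+1})/2 = 1 is v_k = −k^2. Adding homogeneous solution A + B k and matching boundaries gives v_k = k (168 − k). Substituting k = 135: v_135 = 135 · 33 = 4455.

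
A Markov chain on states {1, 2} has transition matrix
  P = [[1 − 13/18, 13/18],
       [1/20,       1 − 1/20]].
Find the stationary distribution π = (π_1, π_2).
π_1 = 9/139, π_2 = 130/139

Solve πP = π with π_1 + π_2 = 1. From πP = π: π_1 · (1 − 13/18) + π_2 · 1/20 = π_1 ⇒ π_2 · 1/20 = π_1 · 13/18 ⇒ π_2/π_1 = (13/18)/(1/20) = 130/9. Together with π_1 + π_2 = 1:
  π_1 = (1/20)/(13/18 + 1/20) = (1/20)/(139/180) = 9/139,
  π_2 = (13/18)/(13/18 + 1/20) = (13/18)/(139/180) = 130/139.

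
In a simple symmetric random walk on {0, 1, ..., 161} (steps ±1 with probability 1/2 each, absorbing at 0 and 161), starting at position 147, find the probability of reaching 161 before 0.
P(hit 161 before 0) = 147/161 = 21/23

Let u_k = P(hit 161 before 0 | start at k). Then u_0 = 0, u_161 = 1, and u_k = u_{k-1}/2 + u_{k+1}/2 for 1 ≤ k ≤ 160. This harmonic recurrence is solved by u_k = k/161, giving u_147 = 147/161 = 21/23.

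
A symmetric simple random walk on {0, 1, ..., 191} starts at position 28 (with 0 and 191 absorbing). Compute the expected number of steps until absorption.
E[τ | X_0 = 28] = 4564

Let v_k = E[τ | X_0 = k]. Boundary: v_0 = v_191 = 0. Recurrence: v_k = 1 + (v_{k-1} + v_{k+1})/2 for 1 ≤ k ≤ 190. The particular solution to v_k − (v_{k-1} + v_{k+1})/2 = 1 is v_k = −k^2. Adding homogeneous solution A + B k and matching boundaries gives v_k = k (191 − k). Substituting k = 28: v_28 = 28 · 163 = 4564.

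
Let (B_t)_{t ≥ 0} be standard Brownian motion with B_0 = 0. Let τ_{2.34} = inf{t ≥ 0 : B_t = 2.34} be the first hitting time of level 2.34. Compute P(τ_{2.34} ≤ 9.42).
P(τ_{2.34} ≤ 9.42) = 2(1 − Φ(2.34/√9.42)) = 2(1 − Φ(0.7624)) ≈ 0.4458

By the reflection principle for standard BM, P(τ_b ≤ t) = 2 · P(B_t ≥ b). Since B_t ~ N(0, t), P(B_t ≥ 2.34) = 1 − Φ(2.34/√t) = 1 − Φ(2.34/√9.42) = 1 − Φ(0.7624) ≈ 0.22291. Doubling: P(τ_{2.34} ≤ 9.42) ≈ 2 · 0.22291 = 0.44582 ≈ 0.4458.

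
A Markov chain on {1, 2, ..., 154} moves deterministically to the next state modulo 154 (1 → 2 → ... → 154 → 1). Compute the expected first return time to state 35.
E[T_35 | X_0 = 35] = 154

The chain cycles deterministically, so starting at state 35 it returns in exactly 154 steps. Equivalently, the stationary distribution is uniform π_j = 1/154 for every state j, so by Kac's formula E[T_35] = 1/π_35 = 154.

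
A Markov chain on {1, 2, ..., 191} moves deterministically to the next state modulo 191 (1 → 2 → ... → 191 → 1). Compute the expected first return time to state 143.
E[T_143 | X_0 = 143] = 191

The chain cycles deterministically, so starting at state 143 it returns in exactly 191 steps. Equivalently, the stationary distribution is uniform π_j = 1/191 for every state j, so by Kac's formula E[T_143] = 1/π_143 = 191.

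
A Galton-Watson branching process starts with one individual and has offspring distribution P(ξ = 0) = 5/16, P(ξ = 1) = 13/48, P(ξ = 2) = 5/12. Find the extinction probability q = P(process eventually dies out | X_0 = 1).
q = 3/4

The pgf is f(s) = 5/16 + 13/48·s + 5/12·s². The extinction probability q is the smallest fixed point of f in [0, 1]. Setting s = f(s):
  5/12·s² + (13/48 − 1)·s + 5/16 = 0
  5/12·s² − (5/16 + 5/12)·s + 5/16 = 0
which factors as (s − 1)·(5/12·s − 5/16) = 0, giving roots s = 1 and s = (5/16)/(5/12) = 3/4.
Mean offspring μ = 13/48 + 2·5/12 = 53/48 > 1 (supercritical), so q < 1. The extinction probability is the smaller root: q = (5/16)/(5/12) = 3/4.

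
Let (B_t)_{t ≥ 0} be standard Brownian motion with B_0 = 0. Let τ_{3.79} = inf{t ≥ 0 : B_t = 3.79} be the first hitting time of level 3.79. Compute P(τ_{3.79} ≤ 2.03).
P(τ_{3.79} ≤ 2.03) = 2(1 − Φ(3.79/√2.03)) = 2(1 − Φ(2.6601)) ≈ 0.0078

By the reflection principle for standard BM, P(τ_b ≤ t) = 2 · P(B_t ≥ b). Since B_t ~ N(0, t), P(B_t ≥ 3.79) = 1 − Φ(3.79/√t) = 1 − Φ(3.79/√2.03) = 1 − Φ(2.6601) ≈ 0.00391. Doubling: P(τ_{3.79} ≤ 2.03) ≈ 2 · 0.00391 = 0.00782 ≈ 0.0078.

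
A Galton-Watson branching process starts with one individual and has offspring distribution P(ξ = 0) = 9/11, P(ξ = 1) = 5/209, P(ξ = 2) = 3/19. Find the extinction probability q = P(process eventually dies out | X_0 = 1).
q = 1

Mean offspring μ = 0·9/11 + 1·5/209 + 2·3/19 = 71/209 ≤ 1. For μ ≤ 1 with offspring not concentrated at 1, the Galton-Watson process goes extinct almost surely, so q = 1.
(Algebraic check: The pgf is f(s) = 9/11 + 5/209·s + 3/19·s². The extinction probability q is the smallest fixed point of f in [0, 1]. Setting s = f(s):
  3/19·s² + (5/209 − 1)·s + 9/11 = 0
  3/19·s² − (9/11 + 3/19)·s + 9/11 = 0
which factors as (s − 1)·(3/19·s − 9/11) = 0, giving roots s = 1 and s = (9/11)/(3/19) = 57/11. Since 57/11 ≥ 1, the smallest root in [0, 1] is s = 1.)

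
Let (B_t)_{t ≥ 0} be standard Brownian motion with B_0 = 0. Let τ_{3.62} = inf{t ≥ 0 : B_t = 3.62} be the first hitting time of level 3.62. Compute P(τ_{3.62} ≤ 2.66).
P(τ_{3.62} ≤ 2.66) = 2(1 − Φ(3.62/√2.66)) = 2(1 − Φ(2.2196)) ≈ 0.0264

By the reflection principle for standard BM, P(τ_b ≤ t) = 2 · P(B_t ≥ b). Since B_t ~ N(0, t), P(B_t ≥ 3.62) = 1 − Φ(3.62/√t) = 1 − Φ(3.62/√2.66) = 1 − Φ(2.2196) ≈ 0.01322. Doubling: P(τ_{3.62} ≤ 2.66) ≈ 2 · 0.01322 = 0.02644 ≈ 0.0264.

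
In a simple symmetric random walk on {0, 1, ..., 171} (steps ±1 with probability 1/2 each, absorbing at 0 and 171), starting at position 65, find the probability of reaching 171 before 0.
P(hit 171 before 0) = 65/171

Let u_k = P(hit 171 before 0 | start at k). Then u_0 = 0, u_171 = 1, and u_k = u_{k-1}/2 + u_{k+1}/2 for 1 ≤ k ≤ 170. This harmonic recurrence is solved by u_k = k/171, giving u_65 = 65/171.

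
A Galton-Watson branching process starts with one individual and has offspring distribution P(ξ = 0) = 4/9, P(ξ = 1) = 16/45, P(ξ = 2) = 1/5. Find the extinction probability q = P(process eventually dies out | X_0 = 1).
q = 1

Mean offspring μ = 0·4/9 + 1·16/45 + 2·1/5 = 34/45 ≤ 1. For μ ≤ 1 with offspring not concentrated at 1, the Galton-Watson process goes extinct almost surely, so q = 1.
(Algebraic check: The pgf is f(s) = 4/9 + 16/45·s + 1/5·s². The extinction probability q is the smallest fixed point of f in [0, 1]. Setting s = f(s):
  1/5·s² + (16/45 − 1)·s + 4/9 = 0
  1/5·s² − (4/9 + 1/5)·s + 4/9 = 0
which factors as (s − 1)·(1/5·s − 4/9) = 0, giving roots s = 1 and s = (4/9)/(1/5) = 20/9. Since 20/9 ≥ 1, the smallest root in [0, 1] is s = 1.)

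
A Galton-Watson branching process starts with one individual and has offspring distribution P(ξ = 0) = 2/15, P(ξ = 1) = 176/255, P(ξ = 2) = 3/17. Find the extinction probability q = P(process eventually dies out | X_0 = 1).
q = 34/45

The pgf is f(s) = 2/15 + 176/255·s + 3/17·s². The extinction probability q is the smallest fixed point of f in [0, 1]. Setting s = f(s):
  3/17·s² + (176/255 − 1)·s + 2/15 = 0
  3/17·s² − (2/15 + 3/17)·s + 2/15 = 0
which factors as (s − 1)·(3/17·s − 2/15) = 0, giving roots s = 1 and s = (2/15)/(3/17) = 34/45.
Mean offspring μ = 176/255 + 2·3/17 = 266/255 > 1 (supercritical), so q < 1. The extinction probability is the smaller root: q = (2/15)/(3/17) = 34/45.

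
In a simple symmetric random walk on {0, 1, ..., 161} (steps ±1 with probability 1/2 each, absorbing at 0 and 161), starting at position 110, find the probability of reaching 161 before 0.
P(hit 161 before 0) = 110/161

Let u_k = P(hit 161 before 0 | start at k). Then u_0 = 0, u_161 = 1, and u_k = u_{k-1}/2 + u_{k+1}/2 for 1 ≤ k ≤ 160. This harmonic recurrence is solved by u_k = k/161, giving u_110 = 110/161.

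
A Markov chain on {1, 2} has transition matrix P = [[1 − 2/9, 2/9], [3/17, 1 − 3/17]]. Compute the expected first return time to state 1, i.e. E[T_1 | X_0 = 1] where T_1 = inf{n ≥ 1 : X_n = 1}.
E[T_1 | X_0 = 1] = 1/π_1 = 61/27

For an irreducible recurrent Markov chain with stationary distribution π, E[T_i | X_0 = i] = 1/π_i (Kac's formula). Here π_1 = (3/17)/(2/9 + 3/17) = (3/17)/(61/153) = 27/61, so E[T_1 | X_0 = 1] = 1/π_1 = (2/9 + 3/17)/(3/17) = (61/153)/(3/17) = 61/27.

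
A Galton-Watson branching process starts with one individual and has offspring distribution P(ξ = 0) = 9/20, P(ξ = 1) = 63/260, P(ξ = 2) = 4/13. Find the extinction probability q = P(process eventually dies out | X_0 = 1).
q = 1

Mean offspring μ = 0·9/20 + 1·63/260 + 2·4/13 = 223/260 ≤ 1. For μ ≤ 1 with offspring not concentrated at 1, the Galton-Watson process goes extinct almost surely, so q = 1.
(Algebraic check: The pgf is f(s) = 9/20 + 63/260·s + 4/13·s². The extinction probability q is the smallest fixed point of f in [0, 1]. Setting s = f(s):
  4/13·s² + (63/260 − 1)·s + 9/20 = 0
  4/13·s² − (9/20 + 4/13)·s + 9/20 = 0
which factors as (s − 1)·(4/13·s − 9/20) = 0, giving roots s = 1 and s = (9/20)/(4/13) = 117/80. Since 117/80 ≥ 1, the smallest root in [0, 1] is s = 1.)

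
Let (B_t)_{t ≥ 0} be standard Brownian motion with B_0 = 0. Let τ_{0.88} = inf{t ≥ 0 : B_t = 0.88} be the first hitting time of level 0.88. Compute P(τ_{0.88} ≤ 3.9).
P(τ_{0.88} ≤ 3.9) = 2(1 − Φ(0.88/√3.9)) = 2(1 − Φ(0.4456)) ≈ 0.6559

By the reflection principle for standard BM, P(τ_b ≤ t) = 2 · P(B_t ≥ b). Since B_t ~ N(0, t), P(B_t ≥ 0.88) = 1 − Φ(0.88/√t) = 1 − Φ(0.88/√3.9) = 1 − Φ(0.4456) ≈ 0.32794. Doubling: P(τ_{0.88} ≤ 3.9) ≈ 2 · 0.32794 = 0.65588 ≈ 0.6559.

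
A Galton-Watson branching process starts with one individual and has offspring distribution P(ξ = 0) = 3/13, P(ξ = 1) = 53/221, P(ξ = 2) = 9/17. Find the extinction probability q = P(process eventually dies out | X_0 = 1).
q = 17/39

The pgf is f(s) = 3/13 + 53/221·s + 9/17·s². The extinction probability q is the smallest fixed point of f in [0, 1]. Setting s = f(s):
  9/17·s² + (53/221 − 1)·s + 3/13 = 0
  9/17·s² − (3/13 + 9/17)·s + 3/13 = 0
which factors as (s − 1)·(9/17·s − 3/13) = 0, giving roots s = 1 and s = (3/13)/(9/17) = 17/39.
Mean offspring μ = 53/221 + 2·9/17 = 287/221 > 1 (supercritical), so q < 1. The extinction probability is the smaller root: q = (3/13)/(9/17) = 17/39.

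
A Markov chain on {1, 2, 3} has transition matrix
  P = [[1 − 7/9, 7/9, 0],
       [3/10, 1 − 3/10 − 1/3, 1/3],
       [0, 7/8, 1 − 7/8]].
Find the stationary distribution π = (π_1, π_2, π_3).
π = (81/371, 30/53, 80/371)

This is a birth-death chain on three states, which satisfies detailed balance: π_1 · P_{12} = π_2 · P_{21} and π_2 · P_{23} = π_3 · P_{32}.
From π_1 · 7/9 = π_2 · 3/10: π_2/π_1 = (7/9)/(3/10) = 70/27.
From π_2 · 1/3 = π_3 · 7/8: π_3/π_2 = (1/3)/(7/8) = 8/21.
Take π_1 proportional to 1; then unnormalized π = (1, 70/27, 80/81). Normalize by dividing by the sum 371/81:
  π = (81/371, 30/53, 80/371).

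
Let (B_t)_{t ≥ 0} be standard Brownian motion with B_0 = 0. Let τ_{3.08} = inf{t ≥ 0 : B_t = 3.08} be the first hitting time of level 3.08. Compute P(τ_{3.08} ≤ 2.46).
P(τ_{3.08} ≤ 2.46) = 2(1 − Φ(3.08/√2.46)) = 2(1 − Φ(1.9637)) ≈ 0.0496

By the reflection principle for standard BM, P(τ_b ≤ t) = 2 · P(B_t ≥ b). Since B_t ~ N(0, t), P(B_t ≥ 3.08) = 1 − Φ(3.08/√t) = 1 − Φ(3.08/√2.46) = 1 − Φ(1.9637) ≈ 0.02478. Doubling: P(τ_{3.08} ≤ 2.46) ≈ 2 · 0.02478 = 0.04956 ≈ 0.0496.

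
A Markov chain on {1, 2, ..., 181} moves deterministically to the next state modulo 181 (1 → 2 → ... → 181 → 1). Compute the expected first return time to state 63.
E[T_63 | X_0 = 63] = 181

The chain cycles deterministically, so starting at state 63 it returns in exactly 181 steps. Equivalently, the stationary distribution is uniform π_j = 1/181 for every state j, so by Kac's formula E[T_63] = 1/π_63 = 181.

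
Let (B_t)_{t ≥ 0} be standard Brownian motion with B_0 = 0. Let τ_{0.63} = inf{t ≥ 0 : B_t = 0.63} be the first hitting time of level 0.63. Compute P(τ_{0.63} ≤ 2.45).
P(τ_{0.63} ≤ 2.45) = 2(1 − Φ(0.63/√2.45)) = 2(1 − Φ(0.4025)) ≈ 0.6873

By the reflection principle for standard BM, P(τ_b ≤ t) = 2 · P(B_t ≥ b). Since B_t ~ N(0, t), P(B_t ≥ 0.63) = 1 − Φ(0.63/√t) = 1 − Φ(0.63/√2.45) = 1 − Φ(0.4025) ≈ 0.34366. Doubling: P(τ_{0.63} ≤ 2.45) ≈ 2 · 0.34366 = 0.68732 ≈ 0.6873.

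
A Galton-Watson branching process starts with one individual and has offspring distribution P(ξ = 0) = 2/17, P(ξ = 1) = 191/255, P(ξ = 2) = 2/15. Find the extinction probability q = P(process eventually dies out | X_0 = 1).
q = 15/17

The pgf is f(s) = 2/17 + 191/255·s + 2/15·s². The extinction probability q is the smallest fixed point of f in [0, 1]. Setting s = f(s):
  2/15·s² + (191/255 − 1)·s + 2/17 = 0
  2/15·s² − (2/17 + 2/15)·s + 2/17 = 0
which factors as (s − 1)·(2/15·s − 2/17) = 0, giving roots s = 1 and s = (2/17)/(2/15) = 15/17.
Mean offspring μ = 191/255 + 2·2/15 = 259/255 > 1 (supercritical), so q < 1. The extinction probability is the smaller root: q = (2/17)/(2/15) = 15/17.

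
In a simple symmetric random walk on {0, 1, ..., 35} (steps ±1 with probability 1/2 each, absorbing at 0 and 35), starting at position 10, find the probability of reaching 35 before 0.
P(hit 35 before 0) = 10/35 = 2/7

Let u_k = P(hit 35 before 0 | start at k). Then u_0 = 0, u_35 = 1, and u_k = u_{k-1}/2 + u_{k+1}/2 for 1 ≤ k ≤ 34. This harmonic recurrence is solved by u_k = k/35, giving u_10 = 10/35 = 2/7.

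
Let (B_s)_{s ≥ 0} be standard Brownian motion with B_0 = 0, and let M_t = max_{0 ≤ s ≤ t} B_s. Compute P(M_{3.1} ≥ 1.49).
P(M_{3.1} ≥ 1.49) = 2·P(B_{3.1} ≥ 1.49) = 2(1 − Φ(1.49/√3.1)) ≈ 0.3974

By the reflection principle for Brownian motion, P(M_t ≥ a) = 2 · P(B_t ≥ a) for a ≥ 0. Since B_t ~ N(0, t), P(B_t ≥ 1.49) = 1 − Φ(1.49/√t) = 1 − Φ(1.49/√3.1) = 1 − Φ(0.8463). So
  P(M_{3.1} ≥ 1.49) = 2(1 − Φ(0.8463)) ≈ 0.3974.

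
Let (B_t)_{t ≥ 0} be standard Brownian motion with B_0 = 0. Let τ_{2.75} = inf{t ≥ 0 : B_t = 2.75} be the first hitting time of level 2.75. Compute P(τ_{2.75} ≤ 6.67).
P(τ_{2.75} ≤ 6.67) = 2(1 − Φ(2.75/√6.67)) = 2(1 − Φ(1.0648)) ≈ 0.2870

By the reflection principle for standard BM, P(τ_b ≤ t) = 2 · P(B_t ≥ b). Since B_t ~ N(0, t), P(B_t ≥ 2.75) = 1 − Φ(2.75/√t) = 1 − Φ(2.75/√6.67) = 1 − Φ(1.0648) ≈ 0.14348. Doubling: P(τ_{2.75} ≤ 6.67) ≈ 2 · 0.14348 = 0.28696 ≈ 0.2870.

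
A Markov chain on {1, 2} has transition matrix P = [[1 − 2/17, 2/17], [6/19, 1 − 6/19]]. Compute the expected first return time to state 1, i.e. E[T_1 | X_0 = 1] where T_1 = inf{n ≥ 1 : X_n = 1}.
E[T_1 | X_0 = 1] = 1/π_1 = 70/51

For an irreducible recurrent Markov chain with stationary distribution π, E[T_i | X_0 = i] = 1/π_i (Kac's formula). Here π_1 = (6/19)/(2/17 + 6/19) = (6/19)/(140/323) = 51/70, so E[T_1 | X_0 = 1] = 1/π_1 = (2/17 + 6/19)/(6/19) = (140/323)/(6/19) = 70/51.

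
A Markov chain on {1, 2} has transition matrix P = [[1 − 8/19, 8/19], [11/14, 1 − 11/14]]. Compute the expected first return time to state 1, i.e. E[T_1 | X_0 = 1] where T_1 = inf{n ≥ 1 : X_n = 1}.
E[T_1 | X_0 = 1] = 1/π_1 = 321/209

For an irreducible recurrent Markov chain with stationary distribution π, E[T_i | X_0 = i] = 1/π_i (Kac's formula). Here π_1 = (11/14)/(8/19 + 11/14) = (11/14)/(321/266) = 209/321, so E[T_1 | X_0 = 1] = 1/π_1 = (8/19 + 11/14)/(11/14) = (321/266)/(11/14) = 321/209.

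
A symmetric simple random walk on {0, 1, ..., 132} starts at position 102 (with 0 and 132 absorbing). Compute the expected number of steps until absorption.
E[τ | X_0 = 102] = 3060

Let v_k = E[τ | X_0 = k]. Boundary: v_0 = v_132 = 0. Recurrence: v_k = 1 + (v_{k-1} + v_{k+1})/2 for 1 ≤ k ≤ 131. The particular solution to v_k − (v_{k-1} + v_{k+1})/2 = 1 is v_k = −k^2. Adding homogeneous solution A + B k and matching boundaries gives v_k = k (132 − k). Substituting k = 102: v_102 = 102 · 30 = 3060.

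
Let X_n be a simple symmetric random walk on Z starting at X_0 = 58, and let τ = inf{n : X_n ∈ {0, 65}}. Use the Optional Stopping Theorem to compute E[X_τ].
E[X_τ] = 58

X_n is a martingale and τ is a bounded-mean stopping time (indeed τ is finite a.s. with bounded expectation since the walk is in a bounded region). By the OST, E[X_τ] = E[X_0] = 58. Equivalently: E[X_τ] = 65 · P(hit 65 first) + 0 · P(hit 0 first) = 65 · (58/65) = 58.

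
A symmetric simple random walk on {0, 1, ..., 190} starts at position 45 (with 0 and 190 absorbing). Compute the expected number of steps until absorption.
E[τ | X_0 = 45] = 6525

Let v_k = E[τ | X_0 = k]. Boundary: v_0 = v_190 = 0. Recurrence: v_k = 1 + (v_{k-1} + v_{k+1})/2 for 1 ≤ k ≤ 189. The particular solution to v_k − (v_{k-1} + v_{k+1})/2 = 1 is v_k = −k^2. Adding homogeneous solution A + B k and matching boundaries gives v_k = k (190 − k). Substituting k = 45: v_45 = 45 · 145 = 6525.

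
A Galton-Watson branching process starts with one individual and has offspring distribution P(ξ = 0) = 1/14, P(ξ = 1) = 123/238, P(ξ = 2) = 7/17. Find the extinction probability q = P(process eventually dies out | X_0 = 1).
q = 17/98

The pgf is f(s) = 1/14 + 123/238·s + 7/17·s². The extinction probability q is the smallest fixed point of f in [0, 1]. Setting s = f(s):
  7/17·s² + (123/238 − 1)·s + 1/14 = 0
  7/17·s² − (1/14 + 7/17)·s + 1/14 = 0
which factors as (s − 1)·(7/17·s − 1/14) = 0, giving roots s = 1 and s = (1/14)/(7/17) = 17/98.
Mean offspring μ = 123/238 + 2·7/17 = 319/238 > 1 (supercritical), so q < 1. The extinction probability is the smaller root: q = (1/14)/(7/17) = 17/98.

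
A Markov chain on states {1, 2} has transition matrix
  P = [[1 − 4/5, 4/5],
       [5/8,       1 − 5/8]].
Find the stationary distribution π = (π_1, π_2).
π_1 = 25/57, π_2 = 32/57

Solve πP = π with π_1 + π_2 = 1. From πP = π: π_1 · (1 − 4/5) + π_2 · 5/8 = π_1 ⇒ π_2 · 5/8 = π_1 · 4/5 ⇒ π_2/π_1 = (4/5)/(5/8) = 32/25. Together with π_1 + π_2 = 1:
  π_1 = (5/8)/(4/5 + 5/8) = (5/8)/(57/40) = 25/57,
  π_2 = (4/5)/(4/5 + 5/8) = (4/5)/(57/40) = 32/57.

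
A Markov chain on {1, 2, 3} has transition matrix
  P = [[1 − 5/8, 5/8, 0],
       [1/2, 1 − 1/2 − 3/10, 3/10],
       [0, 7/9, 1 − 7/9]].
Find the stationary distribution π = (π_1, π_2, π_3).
π = (56/153, 70/153, 3/17)

This is a birth-death chain on three states, which satisfies detailed balance: π_1 · P_{12} = π_2 · P_{21} and π_2 · P_{23} = π_3 · P_{32}.
From π_1 · 5/8 = π_2 · 1/2: π_2/π_1 = (5/8)/(1/2) = 5/4.
From π_2 · 3/10 = π_3 · 7/9: π_3/π_2 = (3/10)/(7/9) = 27/70.
Take π_1 proportional to 1; then unnormalized π = (1, 5/4, 27/56). Normalize by dividing by the sum 153/56:
  π = (56/153, 70/153, 3/17).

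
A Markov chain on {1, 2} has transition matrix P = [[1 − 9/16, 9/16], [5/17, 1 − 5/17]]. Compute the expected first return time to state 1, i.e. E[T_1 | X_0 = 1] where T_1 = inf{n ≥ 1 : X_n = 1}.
E[T_1 | X_0 = 1] = 1/π_1 = 233/80

For an irreducible recurrent Markov chain with stationary distribution π, E[T_i | X_0 = i] = 1/π_i (Kac's formula). Here π_1 = (5/17)/(9/16 + 5/17) = (5/17)/(233/272) = 80/233, so E[T_1 | X_0 = 1] = 1/π_1 = (9/16 + 5/17)/(5/17) = (233/272)/(5/17) = 233/80.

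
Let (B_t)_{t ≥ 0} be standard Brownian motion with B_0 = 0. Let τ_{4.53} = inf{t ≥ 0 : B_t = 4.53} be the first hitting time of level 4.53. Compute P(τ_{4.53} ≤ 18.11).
P(τ_{4.53} ≤ 18.11) = 2(1 − Φ(4.53/√18.11)) = 2(1 − Φ(1.0645)) ≈ 0.2871

By the reflection principle for standard BM, P(τ_b ≤ t) = 2 · P(B_t ≥ b). Since B_t ~ N(0, t), P(B_t ≥ 4.53) = 1 − Φ(4.53/√t) = 1 − Φ(4.53/√18.11) = 1 − Φ(1.0645) ≈ 0.14355. Doubling: P(τ_{4.53} ≤ 18.11) ≈ 2 · 0.14355 = 0.28710 ≈ 0.2871.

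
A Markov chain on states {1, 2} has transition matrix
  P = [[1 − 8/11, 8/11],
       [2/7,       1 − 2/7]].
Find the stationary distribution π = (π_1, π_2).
π_1 = 11/39, π_2 = 28/39

Solve πP = π with π_1 + π_2 = 1. From πP = π: π_1 · (1 − 8/11) + π_2 · 2/7 = π_1 ⇒ π_2 · 2/7 = π_1 · 8/11 ⇒ π_2/π_1 = (8/11)/(2/7) = 28/11. Together with π_1 + π_2 = 1:
  π_1 = (2/7)/(8/11 + 2/7) = (2/7)/(78/77) = 11/39,
  π_2 = (8/11)/(8/11 + 2/7) = (8/11)/(78/77) = 28/39.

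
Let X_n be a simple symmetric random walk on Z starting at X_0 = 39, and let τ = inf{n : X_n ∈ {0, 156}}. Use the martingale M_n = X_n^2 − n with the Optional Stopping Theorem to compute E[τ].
E[τ] = 4563

M_n = X_n^2 − n is a martingale (since E[X_{n+1}^2 | F_n] = X_n^2 + 1). By OST (τ has finite mean in a bounded region), E[M_τ] = E[M_0] = X_0^2 − 0 = 39^2 = 1521. Also E[M_τ] = E[X_τ^2] − E[τ]. The walk exits at 0 or 156, with P(hit 156 first) = 39/156, so E[X_τ^2] = 156^2 · 39/156 + 0 = 6084. Thus E[τ] = E[X_τ^2] − E[M_τ] = 6084 − 1521 = 4563 = 39(156 − 39) = 4563.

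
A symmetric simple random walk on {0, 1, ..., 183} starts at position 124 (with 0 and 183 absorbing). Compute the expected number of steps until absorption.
E[τ | X_0 = 124] = 7316

Let v_k = E[τ | X_0 = k]. Boundary: v_0 = v_183 = 0. Recurrence: v_k = 1 + (v_{k-1} + v_{k+1})/2 for 1 ≤ k ≤ 182. The particular solution to v_k − (v_{k-1} + v_{k+1})/2 = 1 is v_k = −k^2. Adding homogeneous solution A + B k and matching boundaries gives v_k = k (183 − k). Substituting k = 124: v_124 = 124 · 59 = 7316.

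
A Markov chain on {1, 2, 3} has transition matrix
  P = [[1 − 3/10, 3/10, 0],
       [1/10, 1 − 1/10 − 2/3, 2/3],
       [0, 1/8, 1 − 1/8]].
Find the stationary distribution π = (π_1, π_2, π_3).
π = (1/20, 3/20, 4/5)

This is a birth-death chain on three states, which satisfies detailed balance: π_1 · P_{12} = π_2 · P_{21} and π_2 · P_{23} = π_3 · P_{32}.
From π_1 · 3/10 = π_2 · 1/10: π_2/π_1 = (3/10)/(1/10) = 3.
From π_2 · 2/3 = π_3 · 1/8: π_3/π_2 = (2/3)/(1/8) = 16/3.
Take π_1 proportional to 1; then unnormalized π = (1, 3, 16). Normalize by dividing by the sum 20:
  π = (1/20, 3/20, 4/5).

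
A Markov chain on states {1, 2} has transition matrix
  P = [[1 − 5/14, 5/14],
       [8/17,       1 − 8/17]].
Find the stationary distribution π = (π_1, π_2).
π_1 = 112/197, π_2 = 85/197

Solve πP = π with π_1 + π_2 = 1. From πP = π: π_1 · (1 − 5/14) + π_2 · 8/17 = π_1 ⇒ π_2 · 8/17 = π_1 · 5/14 ⇒ π_2/π_1 = (5/14)/(8/17) = 85/112. Together with π_1 + π_2 = 1:
  π_1 = (8/17)/(5/14 + 8/17) = (8/17)/(197/238) = 112/197,
  π_2 = (5/14)/(5/14 + 8/17) = (5/14)/(197/238) = 85/197.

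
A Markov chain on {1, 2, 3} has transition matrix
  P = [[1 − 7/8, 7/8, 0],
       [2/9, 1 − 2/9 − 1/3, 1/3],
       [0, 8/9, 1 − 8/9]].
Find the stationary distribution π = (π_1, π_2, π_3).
π = (128/821, 504/821, 189/821)

This is a birth-death chain on three states, which satisfies detailed balance: π_1 · P_{12} = π_2 · P_{21} and π_2 · P_{23} = π_3 · P_{32}.
From π_1 · 7/8 = π_2 · 2/9: π_2/π_1 = (7/8)/(2/9) = 63/16.
From π_2 · 1/3 = π_3 · 8/9: π_3/π_2 = (1/3)/(8/9) = 3/8.
Take π_1 proportional to 1; then unnormalized π = (1, 63/16, 189/128). Normalize by dividing by the sum 821/128:
  π = (128/821, 504/821, 189/821).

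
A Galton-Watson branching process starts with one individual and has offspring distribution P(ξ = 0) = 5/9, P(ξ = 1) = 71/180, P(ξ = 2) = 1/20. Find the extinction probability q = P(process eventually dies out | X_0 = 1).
q = 1

Mean offspring μ = 0·5/9 + 1·71/180 + 2·1/20 = 89/180 ≤ 1. For μ ≤ 1 with offspring not concentrated at 1, the Galton-Watson process goes extinct almost surely, so q = 1.
(Algebraic check: The pgf is f(s) = 5/9 + 71/180·s + 1/20·s². The extinction probability q is the smallest fixed point of f in [0, 1]. Setting s = f(s):
  1/20·s² + (71/180 − 1)·s + 5/9 = 0
  1/20·s² − (5/9 + 1/20)·s + 5/9 = 0
which factors as (s − 1)·(1/20·s − 5/9) = 0, giving roots s = 1 and s = (5/9)/(1/20) = 100/9. Since 100/9 ≥ 1, the smallest root in [0, 1] is s = 1.)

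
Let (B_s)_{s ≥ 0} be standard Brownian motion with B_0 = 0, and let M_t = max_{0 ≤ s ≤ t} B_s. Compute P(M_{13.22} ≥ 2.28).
P(M_{13.22} ≥ 2.28) = 2·P(B_{13.22} ≥ 2.28) = 2(1 − Φ(2.28/√13.22)) ≈ 0.5306

By the reflection principle for Brownian motion, P(M_t ≥ a) = 2 · P(B_t ≥ a) for a ≥ 0. Since B_t ~ N(0, t), P(B_t ≥ 2.28) = 1 − Φ(2.28/√t) = 1 − Φ(2.28/√13.22) = 1 − Φ(0.6271). So
  P(M_{13.22} ≥ 2.28) = 2(1 − Φ(0.6271)) ≈ 0.5306.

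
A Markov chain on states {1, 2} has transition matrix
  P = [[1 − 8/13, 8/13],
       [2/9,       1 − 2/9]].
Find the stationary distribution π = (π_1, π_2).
π_1 = 13/49, π_2 = 36/49

Solve πP = π with π_1 + π_2 = 1. From πP = π: π_1 · (1 − 8/13) + π_2 · 2/9 = π_1 ⇒ π_2 · 2/9 = π_1 · 8/13 ⇒ π_2/π_1 = (8/13)/(2/9) = 36/13. Together with π_1 + π_2 = 1:
  π_1 = (2/9)/(8/13 + 2/9) = (2/9)/(98/117) = 13/49,
  π_2 = (8/13)/(8/13 + 2/9) = (8/13)/(98/117) = 36/49.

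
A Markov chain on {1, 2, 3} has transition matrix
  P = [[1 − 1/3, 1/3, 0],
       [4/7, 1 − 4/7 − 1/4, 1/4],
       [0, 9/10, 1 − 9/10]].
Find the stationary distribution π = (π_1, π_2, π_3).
π = (216/377, 126/377, 35/377)

This is a birth-death chain on three states, which satisfies detailed balance: π_1 · P_{12} = π_2 · P_{21} and π_2 · P_{23} = π_3 · P_{32}.
From π_1 · 1/3 = π_2 · 4/7: π_2/π_1 = (1/3)/(4/7) = 7/12.
From π_2 · 1/4 = π_3 · 9/10: π_3/π_2 = (1/4)/(9/10) = 5/18.
Take π_1 proportional to 1; then unnormalized π = (1, 7/12, 35/216). Normalize by dividing by the sum 377/216:
  π = (216/377, 126/377, 35/377).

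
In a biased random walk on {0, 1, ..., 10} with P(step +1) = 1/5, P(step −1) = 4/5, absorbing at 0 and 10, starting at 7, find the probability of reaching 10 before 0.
P(hit 10 before 0) = (1 − (4)^7) / (1 − (4)^10) = 5461/349525

Let u_k denote P(reach 10 before 0 | start at k). Boundary: u_0 = 0, u_10 = 1. Recurrence: u_k = 1/5·u_{k+1} + 4/5·u_{k-1} for 1 ≤ k ≤ 9. Try u_k = A + B·r^k with r = q/p = (4/5)/(1/5) = 4. Substitution satisfies the recurrence; boundary conditions give:
  u_k = (1 − r^k) / (1 − r^N) = (1 − (4)^7) / (1 − (4)^10) = 5461/349525.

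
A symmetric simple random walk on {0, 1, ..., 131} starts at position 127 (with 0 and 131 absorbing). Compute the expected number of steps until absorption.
E[τ | X_0 = 127] = 508

Let v_k = E[τ | X_0 = k]. Boundary: v_0 = v_131 = 0. Recurrence: v_k = 1 + (v_{k-1} + v_{k+1})/2 for 1 ≤ k ≤ 130. The particular solution to v_k − (v_{k-1} + v_{k+1})/2 = 1 is v_k = −k^2. Adding homogeneous solution A + B k and matching boundaries gives v_k = k (131 − k). Substituting k = 127: v_127 = 127 · 4 = 508.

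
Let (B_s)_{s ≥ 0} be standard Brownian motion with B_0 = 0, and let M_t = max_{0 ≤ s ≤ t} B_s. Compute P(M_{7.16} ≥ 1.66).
P(M_{7.16} ≥ 1.66) = 2·P(B_{7.16} ≥ 1.66) = 2(1 − Φ(1.66/√7.16)) ≈ 0.5350

By the reflection principle for Brownian motion, P(M_t ≥ a) = 2 · P(B_t ≥ a) for a ≥ 0. Since B_t ~ N(0, t), P(B_t ≥ 1.66) = 1 − Φ(1.66/√t) = 1 − Φ(1.66/√7.16) = 1 − Φ(0.6204). So
  P(M_{7.16} ≥ 1.66) = 2(1 − Φ(0.6204)) ≈ 0.5350.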